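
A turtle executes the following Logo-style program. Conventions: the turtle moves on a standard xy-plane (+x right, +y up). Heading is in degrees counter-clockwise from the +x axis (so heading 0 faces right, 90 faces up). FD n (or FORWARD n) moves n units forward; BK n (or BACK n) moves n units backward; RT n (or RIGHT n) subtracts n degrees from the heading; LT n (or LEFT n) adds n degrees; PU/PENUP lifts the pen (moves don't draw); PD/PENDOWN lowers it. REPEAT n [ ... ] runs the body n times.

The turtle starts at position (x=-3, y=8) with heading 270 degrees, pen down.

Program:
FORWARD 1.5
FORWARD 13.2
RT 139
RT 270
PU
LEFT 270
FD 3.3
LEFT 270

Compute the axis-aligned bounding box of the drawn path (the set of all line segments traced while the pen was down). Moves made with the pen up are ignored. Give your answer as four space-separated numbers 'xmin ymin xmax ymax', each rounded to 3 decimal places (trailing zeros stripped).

Answer: -3 -6.7 -3 8

Derivation:
Executing turtle program step by step:
Start: pos=(-3,8), heading=270, pen down
FD 1.5: (-3,8) -> (-3,6.5) [heading=270, draw]
FD 13.2: (-3,6.5) -> (-3,-6.7) [heading=270, draw]
RT 139: heading 270 -> 131
RT 270: heading 131 -> 221
PU: pen up
LT 270: heading 221 -> 131
FD 3.3: (-3,-6.7) -> (-5.165,-4.209) [heading=131, move]
LT 270: heading 131 -> 41
Final: pos=(-5.165,-4.209), heading=41, 2 segment(s) drawn

Segment endpoints: x in {-3, -3, -3}, y in {-6.7, 6.5, 8}
xmin=-3, ymin=-6.7, xmax=-3, ymax=8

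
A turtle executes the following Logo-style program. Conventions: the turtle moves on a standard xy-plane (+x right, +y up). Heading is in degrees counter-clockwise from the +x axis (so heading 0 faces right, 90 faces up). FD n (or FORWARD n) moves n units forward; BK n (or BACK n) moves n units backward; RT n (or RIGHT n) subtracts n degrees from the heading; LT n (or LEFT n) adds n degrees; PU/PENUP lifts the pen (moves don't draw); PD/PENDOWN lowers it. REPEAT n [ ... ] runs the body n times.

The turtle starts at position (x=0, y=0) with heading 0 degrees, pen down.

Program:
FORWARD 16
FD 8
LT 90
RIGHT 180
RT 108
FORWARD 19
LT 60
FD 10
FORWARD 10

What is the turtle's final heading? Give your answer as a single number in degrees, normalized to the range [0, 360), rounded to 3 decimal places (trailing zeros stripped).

Answer: 222

Derivation:
Executing turtle program step by step:
Start: pos=(0,0), heading=0, pen down
FD 16: (0,0) -> (16,0) [heading=0, draw]
FD 8: (16,0) -> (24,0) [heading=0, draw]
LT 90: heading 0 -> 90
RT 180: heading 90 -> 270
RT 108: heading 270 -> 162
FD 19: (24,0) -> (5.93,5.871) [heading=162, draw]
LT 60: heading 162 -> 222
FD 10: (5.93,5.871) -> (-1.502,-0.82) [heading=222, draw]
FD 10: (-1.502,-0.82) -> (-8.933,-7.511) [heading=222, draw]
Final: pos=(-8.933,-7.511), heading=222, 5 segment(s) drawn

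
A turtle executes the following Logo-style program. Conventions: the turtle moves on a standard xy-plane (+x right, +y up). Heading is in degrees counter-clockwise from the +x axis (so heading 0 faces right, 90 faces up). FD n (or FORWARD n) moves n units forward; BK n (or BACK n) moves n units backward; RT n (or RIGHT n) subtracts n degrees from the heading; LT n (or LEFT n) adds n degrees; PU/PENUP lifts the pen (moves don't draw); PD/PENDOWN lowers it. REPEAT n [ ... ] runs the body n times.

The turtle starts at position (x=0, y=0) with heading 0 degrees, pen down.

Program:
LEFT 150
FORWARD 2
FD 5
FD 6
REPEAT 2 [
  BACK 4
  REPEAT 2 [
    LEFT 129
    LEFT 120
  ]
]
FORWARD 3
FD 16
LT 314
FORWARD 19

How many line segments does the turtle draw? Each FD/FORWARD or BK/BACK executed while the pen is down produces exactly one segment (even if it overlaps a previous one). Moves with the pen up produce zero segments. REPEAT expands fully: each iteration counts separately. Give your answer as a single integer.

Executing turtle program step by step:
Start: pos=(0,0), heading=0, pen down
LT 150: heading 0 -> 150
FD 2: (0,0) -> (-1.732,1) [heading=150, draw]
FD 5: (-1.732,1) -> (-6.062,3.5) [heading=150, draw]
FD 6: (-6.062,3.5) -> (-11.258,6.5) [heading=150, draw]
REPEAT 2 [
  -- iteration 1/2 --
  BK 4: (-11.258,6.5) -> (-7.794,4.5) [heading=150, draw]
  REPEAT 2 [
    -- iteration 1/2 --
    LT 129: heading 150 -> 279
    LT 120: heading 279 -> 39
    -- iteration 2/2 --
    LT 129: heading 39 -> 168
    LT 120: heading 168 -> 288
  ]
  -- iteration 2/2 --
  BK 4: (-7.794,4.5) -> (-9.03,8.304) [heading=288, draw]
  REPEAT 2 [
    -- iteration 1/2 --
    LT 129: heading 288 -> 57
    LT 120: heading 57 -> 177
    -- iteration 2/2 --
    LT 129: heading 177 -> 306
    LT 120: heading 306 -> 66
  ]
]
FD 3: (-9.03,8.304) -> (-7.81,11.045) [heading=66, draw]
FD 16: (-7.81,11.045) -> (-1.302,25.662) [heading=66, draw]
LT 314: heading 66 -> 20
FD 19: (-1.302,25.662) -> (16.552,32.16) [heading=20, draw]
Final: pos=(16.552,32.16), heading=20, 8 segment(s) drawn
Segments drawn: 8

Answer: 8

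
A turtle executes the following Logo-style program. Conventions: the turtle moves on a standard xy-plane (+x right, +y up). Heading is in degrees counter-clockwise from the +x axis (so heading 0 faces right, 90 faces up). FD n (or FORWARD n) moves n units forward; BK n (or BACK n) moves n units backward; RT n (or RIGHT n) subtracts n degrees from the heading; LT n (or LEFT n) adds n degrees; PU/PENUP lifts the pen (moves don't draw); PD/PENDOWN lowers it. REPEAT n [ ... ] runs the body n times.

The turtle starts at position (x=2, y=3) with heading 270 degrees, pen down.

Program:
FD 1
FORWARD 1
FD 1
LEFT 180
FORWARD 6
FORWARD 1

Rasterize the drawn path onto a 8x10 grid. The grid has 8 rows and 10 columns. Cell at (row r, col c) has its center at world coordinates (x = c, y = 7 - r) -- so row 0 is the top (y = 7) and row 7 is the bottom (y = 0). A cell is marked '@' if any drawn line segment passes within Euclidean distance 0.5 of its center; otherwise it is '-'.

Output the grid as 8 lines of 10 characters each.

Segment 0: (2,3) -> (2,2)
Segment 1: (2,2) -> (2,1)
Segment 2: (2,1) -> (2,0)
Segment 3: (2,0) -> (2,6)
Segment 4: (2,6) -> (2,7)

Answer: --@-------
--@-------
--@-------
--@-------
--@-------
--@-------
--@-------
--@-------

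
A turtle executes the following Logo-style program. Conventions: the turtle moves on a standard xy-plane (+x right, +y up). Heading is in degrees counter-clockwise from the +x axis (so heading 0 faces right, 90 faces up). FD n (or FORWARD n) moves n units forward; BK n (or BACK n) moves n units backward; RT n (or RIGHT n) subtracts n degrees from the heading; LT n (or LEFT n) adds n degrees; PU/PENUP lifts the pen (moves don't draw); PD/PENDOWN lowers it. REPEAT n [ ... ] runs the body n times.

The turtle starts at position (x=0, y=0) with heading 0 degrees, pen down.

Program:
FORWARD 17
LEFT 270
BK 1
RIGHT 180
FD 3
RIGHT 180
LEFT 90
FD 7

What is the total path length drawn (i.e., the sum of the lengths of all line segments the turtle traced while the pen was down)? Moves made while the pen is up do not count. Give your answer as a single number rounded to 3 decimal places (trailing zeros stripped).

Answer: 28

Derivation:
Executing turtle program step by step:
Start: pos=(0,0), heading=0, pen down
FD 17: (0,0) -> (17,0) [heading=0, draw]
LT 270: heading 0 -> 270
BK 1: (17,0) -> (17,1) [heading=270, draw]
RT 180: heading 270 -> 90
FD 3: (17,1) -> (17,4) [heading=90, draw]
RT 180: heading 90 -> 270
LT 90: heading 270 -> 0
FD 7: (17,4) -> (24,4) [heading=0, draw]
Final: pos=(24,4), heading=0, 4 segment(s) drawn

Segment lengths:
  seg 1: (0,0) -> (17,0), length = 17
  seg 2: (17,0) -> (17,1), length = 1
  seg 3: (17,1) -> (17,4), length = 3
  seg 4: (17,4) -> (24,4), length = 7
Total = 28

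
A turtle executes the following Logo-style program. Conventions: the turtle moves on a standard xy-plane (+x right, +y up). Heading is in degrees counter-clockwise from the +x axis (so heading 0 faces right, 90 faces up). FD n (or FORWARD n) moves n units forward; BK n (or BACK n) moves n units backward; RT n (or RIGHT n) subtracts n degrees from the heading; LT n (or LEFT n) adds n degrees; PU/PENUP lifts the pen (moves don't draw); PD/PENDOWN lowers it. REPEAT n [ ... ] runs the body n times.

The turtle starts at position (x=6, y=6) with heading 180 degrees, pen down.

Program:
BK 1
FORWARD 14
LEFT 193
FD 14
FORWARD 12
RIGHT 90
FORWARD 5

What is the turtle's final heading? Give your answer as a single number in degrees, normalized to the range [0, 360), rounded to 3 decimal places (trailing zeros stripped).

Answer: 283

Derivation:
Executing turtle program step by step:
Start: pos=(6,6), heading=180, pen down
BK 1: (6,6) -> (7,6) [heading=180, draw]
FD 14: (7,6) -> (-7,6) [heading=180, draw]
LT 193: heading 180 -> 13
FD 14: (-7,6) -> (6.641,9.149) [heading=13, draw]
FD 12: (6.641,9.149) -> (18.334,11.849) [heading=13, draw]
RT 90: heading 13 -> 283
FD 5: (18.334,11.849) -> (19.458,6.977) [heading=283, draw]
Final: pos=(19.458,6.977), heading=283, 5 segment(s) drawn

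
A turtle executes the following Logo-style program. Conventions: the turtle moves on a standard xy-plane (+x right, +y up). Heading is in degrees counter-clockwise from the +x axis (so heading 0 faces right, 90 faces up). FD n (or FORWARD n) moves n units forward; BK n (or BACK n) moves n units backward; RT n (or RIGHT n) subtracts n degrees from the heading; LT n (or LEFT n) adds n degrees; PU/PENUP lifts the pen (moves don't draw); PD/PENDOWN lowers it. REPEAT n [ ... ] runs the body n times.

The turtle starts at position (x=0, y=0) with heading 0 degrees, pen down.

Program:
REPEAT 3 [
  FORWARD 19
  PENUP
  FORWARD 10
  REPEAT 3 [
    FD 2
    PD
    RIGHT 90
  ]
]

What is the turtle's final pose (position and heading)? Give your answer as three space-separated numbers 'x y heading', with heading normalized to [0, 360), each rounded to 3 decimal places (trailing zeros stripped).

Answer: 2 29 270

Derivation:
Executing turtle program step by step:
Start: pos=(0,0), heading=0, pen down
REPEAT 3 [
  -- iteration 1/3 --
  FD 19: (0,0) -> (19,0) [heading=0, draw]
  PU: pen up
  FD 10: (19,0) -> (29,0) [heading=0, move]
  REPEAT 3 [
    -- iteration 1/3 --
    FD 2: (29,0) -> (31,0) [heading=0, move]
    PD: pen down
    RT 90: heading 0 -> 270
    -- iteration 2/3 --
    FD 2: (31,0) -> (31,-2) [heading=270, draw]
    PD: pen down
    RT 90: heading 270 -> 180
    -- iteration 3/3 --
    FD 2: (31,-2) -> (29,-2) [heading=180, draw]
    PD: pen down
    RT 90: heading 180 -> 90
  ]
  -- iteration 2/3 --
  FD 19: (29,-2) -> (29,17) [heading=90, draw]
  PU: pen up
  FD 10: (29,17) -> (29,27) [heading=90, move]
  REPEAT 3 [
    -- iteration 1/3 --
    FD 2: (29,27) -> (29,29) [heading=90, move]
    PD: pen down
    RT 90: heading 90 -> 0
    -- iteration 2/3 --
    FD 2: (29,29) -> (31,29) [heading=0, draw]
    PD: pen down
    RT 90: heading 0 -> 270
    -- iteration 3/3 --
    FD 2: (31,29) -> (31,27) [heading=270, draw]
    PD: pen down
    RT 90: heading 270 -> 180
  ]
  -- iteration 3/3 --
  FD 19: (31,27) -> (12,27) [heading=180, draw]
  PU: pen up
  FD 10: (12,27) -> (2,27) [heading=180, move]
  REPEAT 3 [
    -- iteration 1/3 --
    FD 2: (2,27) -> (0,27) [heading=180, move]
    PD: pen down
    RT 90: heading 180 -> 90
    -- iteration 2/3 --
    FD 2: (0,27) -> (0,29) [heading=90, draw]
    PD: pen down
    RT 90: heading 90 -> 0
    -- iteration 3/3 --
    FD 2: (0,29) -> (2,29) [heading=0, draw]
    PD: pen down
    RT 90: heading 0 -> 270
  ]
]
Final: pos=(2,29), heading=270, 9 segment(s) drawn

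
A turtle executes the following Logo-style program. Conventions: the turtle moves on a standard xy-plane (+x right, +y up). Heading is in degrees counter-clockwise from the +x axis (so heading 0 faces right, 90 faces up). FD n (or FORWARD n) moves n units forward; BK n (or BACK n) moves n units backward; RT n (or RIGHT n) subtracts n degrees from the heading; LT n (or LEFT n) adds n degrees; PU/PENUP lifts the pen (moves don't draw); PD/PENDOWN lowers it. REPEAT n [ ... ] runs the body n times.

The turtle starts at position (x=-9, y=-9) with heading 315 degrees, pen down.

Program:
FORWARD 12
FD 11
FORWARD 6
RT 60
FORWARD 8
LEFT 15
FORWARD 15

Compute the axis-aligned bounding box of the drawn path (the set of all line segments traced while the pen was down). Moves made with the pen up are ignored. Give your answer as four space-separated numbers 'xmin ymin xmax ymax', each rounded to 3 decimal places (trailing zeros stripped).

Executing turtle program step by step:
Start: pos=(-9,-9), heading=315, pen down
FD 12: (-9,-9) -> (-0.515,-17.485) [heading=315, draw]
FD 11: (-0.515,-17.485) -> (7.263,-25.263) [heading=315, draw]
FD 6: (7.263,-25.263) -> (11.506,-29.506) [heading=315, draw]
RT 60: heading 315 -> 255
FD 8: (11.506,-29.506) -> (9.436,-37.234) [heading=255, draw]
LT 15: heading 255 -> 270
FD 15: (9.436,-37.234) -> (9.436,-52.234) [heading=270, draw]
Final: pos=(9.436,-52.234), heading=270, 5 segment(s) drawn

Segment endpoints: x in {-9, -0.515, 7.263, 9.436, 9.436, 11.506}, y in {-52.234, -37.234, -29.506, -25.263, -17.485, -9}
xmin=-9, ymin=-52.234, xmax=11.506, ymax=-9

Answer: -9 -52.234 11.506 -9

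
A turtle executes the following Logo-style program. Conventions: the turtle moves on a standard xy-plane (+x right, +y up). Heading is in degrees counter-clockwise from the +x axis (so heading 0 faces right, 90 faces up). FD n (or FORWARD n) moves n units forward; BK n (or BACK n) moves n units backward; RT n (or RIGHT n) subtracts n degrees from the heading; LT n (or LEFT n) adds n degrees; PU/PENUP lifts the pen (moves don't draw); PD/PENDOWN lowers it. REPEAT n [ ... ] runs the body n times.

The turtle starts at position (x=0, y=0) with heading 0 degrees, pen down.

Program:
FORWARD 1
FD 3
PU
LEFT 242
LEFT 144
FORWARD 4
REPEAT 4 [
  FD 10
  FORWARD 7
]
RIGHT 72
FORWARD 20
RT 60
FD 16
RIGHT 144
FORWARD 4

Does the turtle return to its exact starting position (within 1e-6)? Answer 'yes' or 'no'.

Executing turtle program step by step:
Start: pos=(0,0), heading=0, pen down
FD 1: (0,0) -> (1,0) [heading=0, draw]
FD 3: (1,0) -> (4,0) [heading=0, draw]
PU: pen up
LT 242: heading 0 -> 242
LT 144: heading 242 -> 26
FD 4: (4,0) -> (7.595,1.753) [heading=26, move]
REPEAT 4 [
  -- iteration 1/4 --
  FD 10: (7.595,1.753) -> (16.583,6.137) [heading=26, move]
  FD 7: (16.583,6.137) -> (22.875,9.206) [heading=26, move]
  -- iteration 2/4 --
  FD 10: (22.875,9.206) -> (31.863,13.59) [heading=26, move]
  FD 7: (31.863,13.59) -> (38.154,16.658) [heading=26, move]
  -- iteration 3/4 --
  FD 10: (38.154,16.658) -> (47.142,21.042) [heading=26, move]
  FD 7: (47.142,21.042) -> (53.434,24.11) [heading=26, move]
  -- iteration 4/4 --
  FD 10: (53.434,24.11) -> (62.422,28.494) [heading=26, move]
  FD 7: (62.422,28.494) -> (68.713,31.563) [heading=26, move]
]
RT 72: heading 26 -> 314
FD 20: (68.713,31.563) -> (82.606,17.176) [heading=314, move]
RT 60: heading 314 -> 254
FD 16: (82.606,17.176) -> (78.196,1.796) [heading=254, move]
RT 144: heading 254 -> 110
FD 4: (78.196,1.796) -> (76.828,5.555) [heading=110, move]
Final: pos=(76.828,5.555), heading=110, 2 segment(s) drawn

Start position: (0, 0)
Final position: (76.828, 5.555)
Distance = 77.029; >= 1e-6 -> NOT closed

Answer: no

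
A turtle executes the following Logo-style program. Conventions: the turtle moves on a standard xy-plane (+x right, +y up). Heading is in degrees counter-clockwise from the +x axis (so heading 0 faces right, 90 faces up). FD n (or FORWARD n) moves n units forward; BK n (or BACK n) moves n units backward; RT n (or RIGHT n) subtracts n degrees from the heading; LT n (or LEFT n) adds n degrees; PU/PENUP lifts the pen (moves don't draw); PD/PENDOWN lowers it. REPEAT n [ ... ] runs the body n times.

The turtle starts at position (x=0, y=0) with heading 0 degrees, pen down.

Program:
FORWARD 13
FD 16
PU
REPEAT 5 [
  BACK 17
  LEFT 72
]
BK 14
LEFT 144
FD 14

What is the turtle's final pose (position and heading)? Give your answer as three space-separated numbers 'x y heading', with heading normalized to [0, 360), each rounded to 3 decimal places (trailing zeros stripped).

Executing turtle program step by step:
Start: pos=(0,0), heading=0, pen down
FD 13: (0,0) -> (13,0) [heading=0, draw]
FD 16: (13,0) -> (29,0) [heading=0, draw]
PU: pen up
REPEAT 5 [
  -- iteration 1/5 --
  BK 17: (29,0) -> (12,0) [heading=0, move]
  LT 72: heading 0 -> 72
  -- iteration 2/5 --
  BK 17: (12,0) -> (6.747,-16.168) [heading=72, move]
  LT 72: heading 72 -> 144
  -- iteration 3/5 --
  BK 17: (6.747,-16.168) -> (20.5,-26.16) [heading=144, move]
  LT 72: heading 144 -> 216
  -- iteration 4/5 --
  BK 17: (20.5,-26.16) -> (34.253,-16.168) [heading=216, move]
  LT 72: heading 216 -> 288
  -- iteration 5/5 --
  BK 17: (34.253,-16.168) -> (29,0) [heading=288, move]
  LT 72: heading 288 -> 0
]
BK 14: (29,0) -> (15,0) [heading=0, move]
LT 144: heading 0 -> 144
FD 14: (15,0) -> (3.674,8.229) [heading=144, move]
Final: pos=(3.674,8.229), heading=144, 2 segment(s) drawn

Answer: 3.674 8.229 144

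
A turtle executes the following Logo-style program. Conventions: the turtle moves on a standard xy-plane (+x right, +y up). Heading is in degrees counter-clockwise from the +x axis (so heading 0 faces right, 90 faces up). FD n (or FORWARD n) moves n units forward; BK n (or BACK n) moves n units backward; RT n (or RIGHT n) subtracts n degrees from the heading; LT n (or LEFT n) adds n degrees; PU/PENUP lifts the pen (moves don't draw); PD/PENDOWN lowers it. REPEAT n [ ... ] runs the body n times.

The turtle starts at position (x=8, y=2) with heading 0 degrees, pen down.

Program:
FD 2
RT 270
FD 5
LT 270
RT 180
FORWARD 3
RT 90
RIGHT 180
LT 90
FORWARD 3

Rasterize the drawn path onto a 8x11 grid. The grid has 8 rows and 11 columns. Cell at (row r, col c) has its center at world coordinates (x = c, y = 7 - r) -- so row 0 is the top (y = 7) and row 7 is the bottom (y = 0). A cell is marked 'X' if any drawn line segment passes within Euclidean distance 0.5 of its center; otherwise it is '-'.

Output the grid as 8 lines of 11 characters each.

Segment 0: (8,2) -> (10,2)
Segment 1: (10,2) -> (10,7)
Segment 2: (10,7) -> (7,7)
Segment 3: (7,7) -> (10,7)

Answer: -------XXXX
----------X
----------X
----------X
----------X
--------XXX
-----------
-----------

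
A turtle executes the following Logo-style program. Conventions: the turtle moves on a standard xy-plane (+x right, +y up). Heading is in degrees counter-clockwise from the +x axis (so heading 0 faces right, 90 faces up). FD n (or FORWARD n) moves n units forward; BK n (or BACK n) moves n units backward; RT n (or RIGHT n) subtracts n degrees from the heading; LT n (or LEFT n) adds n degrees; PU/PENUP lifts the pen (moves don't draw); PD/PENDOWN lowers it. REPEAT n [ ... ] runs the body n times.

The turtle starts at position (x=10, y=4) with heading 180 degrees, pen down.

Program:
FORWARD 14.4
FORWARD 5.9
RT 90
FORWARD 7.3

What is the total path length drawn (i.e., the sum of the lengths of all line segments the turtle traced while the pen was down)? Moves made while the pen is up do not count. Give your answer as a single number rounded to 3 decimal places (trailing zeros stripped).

Executing turtle program step by step:
Start: pos=(10,4), heading=180, pen down
FD 14.4: (10,4) -> (-4.4,4) [heading=180, draw]
FD 5.9: (-4.4,4) -> (-10.3,4) [heading=180, draw]
RT 90: heading 180 -> 90
FD 7.3: (-10.3,4) -> (-10.3,11.3) [heading=90, draw]
Final: pos=(-10.3,11.3), heading=90, 3 segment(s) drawn

Segment lengths:
  seg 1: (10,4) -> (-4.4,4), length = 14.4
  seg 2: (-4.4,4) -> (-10.3,4), length = 5.9
  seg 3: (-10.3,4) -> (-10.3,11.3), length = 7.3
Total = 27.6

Answer: 27.6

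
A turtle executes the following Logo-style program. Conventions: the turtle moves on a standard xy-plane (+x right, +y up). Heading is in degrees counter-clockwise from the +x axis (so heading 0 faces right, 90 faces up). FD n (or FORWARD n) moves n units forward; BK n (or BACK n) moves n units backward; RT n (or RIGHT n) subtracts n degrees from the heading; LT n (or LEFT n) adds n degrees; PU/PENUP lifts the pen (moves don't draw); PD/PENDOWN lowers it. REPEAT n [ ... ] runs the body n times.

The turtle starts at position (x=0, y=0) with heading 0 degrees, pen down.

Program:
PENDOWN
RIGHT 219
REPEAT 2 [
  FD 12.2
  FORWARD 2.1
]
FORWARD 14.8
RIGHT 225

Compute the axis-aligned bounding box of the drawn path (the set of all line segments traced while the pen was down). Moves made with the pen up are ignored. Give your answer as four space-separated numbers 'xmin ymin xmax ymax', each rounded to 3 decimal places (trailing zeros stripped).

Executing turtle program step by step:
Start: pos=(0,0), heading=0, pen down
PD: pen down
RT 219: heading 0 -> 141
REPEAT 2 [
  -- iteration 1/2 --
  FD 12.2: (0,0) -> (-9.481,7.678) [heading=141, draw]
  FD 2.1: (-9.481,7.678) -> (-11.113,8.999) [heading=141, draw]
  -- iteration 2/2 --
  FD 12.2: (-11.113,8.999) -> (-20.594,16.677) [heading=141, draw]
  FD 2.1: (-20.594,16.677) -> (-22.226,17.999) [heading=141, draw]
]
FD 14.8: (-22.226,17.999) -> (-33.728,27.313) [heading=141, draw]
RT 225: heading 141 -> 276
Final: pos=(-33.728,27.313), heading=276, 5 segment(s) drawn

Segment endpoints: x in {-33.728, -22.226, -20.594, -11.113, -9.481, 0}, y in {0, 7.678, 8.999, 16.677, 17.999, 27.313}
xmin=-33.728, ymin=0, xmax=0, ymax=27.313

Answer: -33.728 0 0 27.313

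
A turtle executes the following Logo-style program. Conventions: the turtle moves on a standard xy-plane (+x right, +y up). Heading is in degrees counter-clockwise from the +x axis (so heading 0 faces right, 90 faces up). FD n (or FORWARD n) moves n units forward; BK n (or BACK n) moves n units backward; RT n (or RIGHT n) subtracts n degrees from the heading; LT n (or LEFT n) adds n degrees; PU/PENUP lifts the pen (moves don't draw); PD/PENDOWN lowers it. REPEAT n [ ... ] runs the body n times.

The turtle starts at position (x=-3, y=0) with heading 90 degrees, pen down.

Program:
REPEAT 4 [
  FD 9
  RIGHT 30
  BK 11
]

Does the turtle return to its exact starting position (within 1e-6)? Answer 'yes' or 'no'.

Answer: no

Derivation:
Executing turtle program step by step:
Start: pos=(-3,0), heading=90, pen down
REPEAT 4 [
  -- iteration 1/4 --
  FD 9: (-3,0) -> (-3,9) [heading=90, draw]
  RT 30: heading 90 -> 60
  BK 11: (-3,9) -> (-8.5,-0.526) [heading=60, draw]
  -- iteration 2/4 --
  FD 9: (-8.5,-0.526) -> (-4,7.268) [heading=60, draw]
  RT 30: heading 60 -> 30
  BK 11: (-4,7.268) -> (-13.526,1.768) [heading=30, draw]
  -- iteration 3/4 --
  FD 9: (-13.526,1.768) -> (-5.732,6.268) [heading=30, draw]
  RT 30: heading 30 -> 0
  BK 11: (-5.732,6.268) -> (-16.732,6.268) [heading=0, draw]
  -- iteration 4/4 --
  FD 9: (-16.732,6.268) -> (-7.732,6.268) [heading=0, draw]
  RT 30: heading 0 -> 330
  BK 11: (-7.732,6.268) -> (-17.258,11.768) [heading=330, draw]
]
Final: pos=(-17.258,11.768), heading=330, 8 segment(s) drawn

Start position: (-3, 0)
Final position: (-17.258, 11.768)
Distance = 18.487; >= 1e-6 -> NOT closed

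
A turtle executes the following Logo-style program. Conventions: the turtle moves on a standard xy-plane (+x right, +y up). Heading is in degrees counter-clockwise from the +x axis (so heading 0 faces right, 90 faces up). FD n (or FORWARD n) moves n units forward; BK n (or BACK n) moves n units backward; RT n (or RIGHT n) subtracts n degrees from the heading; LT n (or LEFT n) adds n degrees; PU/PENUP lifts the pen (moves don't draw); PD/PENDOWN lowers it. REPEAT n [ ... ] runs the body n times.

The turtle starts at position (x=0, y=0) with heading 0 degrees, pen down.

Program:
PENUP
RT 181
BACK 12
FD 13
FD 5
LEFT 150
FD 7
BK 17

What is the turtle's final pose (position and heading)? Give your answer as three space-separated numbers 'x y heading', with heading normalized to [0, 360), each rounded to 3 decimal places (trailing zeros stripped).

Executing turtle program step by step:
Start: pos=(0,0), heading=0, pen down
PU: pen up
RT 181: heading 0 -> 179
BK 12: (0,0) -> (11.998,-0.209) [heading=179, move]
FD 13: (11.998,-0.209) -> (-1,0.017) [heading=179, move]
FD 5: (-1,0.017) -> (-5.999,0.105) [heading=179, move]
LT 150: heading 179 -> 329
FD 7: (-5.999,0.105) -> (0.001,-3.501) [heading=329, move]
BK 17: (0.001,-3.501) -> (-14.571,5.255) [heading=329, move]
Final: pos=(-14.571,5.255), heading=329, 0 segment(s) drawn

Answer: -14.571 5.255 329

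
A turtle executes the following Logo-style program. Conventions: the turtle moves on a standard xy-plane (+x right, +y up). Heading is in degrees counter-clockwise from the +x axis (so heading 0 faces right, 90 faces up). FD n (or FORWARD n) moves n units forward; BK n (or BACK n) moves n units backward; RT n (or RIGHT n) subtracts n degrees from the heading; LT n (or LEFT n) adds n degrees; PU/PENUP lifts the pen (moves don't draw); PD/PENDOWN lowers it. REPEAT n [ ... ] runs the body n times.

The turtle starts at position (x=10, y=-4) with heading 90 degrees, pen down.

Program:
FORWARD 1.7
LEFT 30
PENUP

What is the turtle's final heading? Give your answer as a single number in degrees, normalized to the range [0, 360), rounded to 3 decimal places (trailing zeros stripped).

Answer: 120

Derivation:
Executing turtle program step by step:
Start: pos=(10,-4), heading=90, pen down
FD 1.7: (10,-4) -> (10,-2.3) [heading=90, draw]
LT 30: heading 90 -> 120
PU: pen up
Final: pos=(10,-2.3), heading=120, 1 segment(s) drawn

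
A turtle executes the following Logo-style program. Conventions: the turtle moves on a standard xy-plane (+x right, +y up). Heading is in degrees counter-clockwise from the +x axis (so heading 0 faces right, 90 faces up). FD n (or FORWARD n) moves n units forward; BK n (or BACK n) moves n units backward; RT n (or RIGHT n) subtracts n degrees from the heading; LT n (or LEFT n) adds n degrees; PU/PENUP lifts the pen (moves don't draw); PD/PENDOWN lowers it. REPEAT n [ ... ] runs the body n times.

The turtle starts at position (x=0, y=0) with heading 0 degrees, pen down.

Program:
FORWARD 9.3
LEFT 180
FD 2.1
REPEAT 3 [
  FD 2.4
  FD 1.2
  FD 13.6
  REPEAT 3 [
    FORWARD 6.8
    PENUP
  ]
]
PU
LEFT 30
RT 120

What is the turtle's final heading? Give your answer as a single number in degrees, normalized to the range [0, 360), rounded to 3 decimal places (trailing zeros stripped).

Answer: 90

Derivation:
Executing turtle program step by step:
Start: pos=(0,0), heading=0, pen down
FD 9.3: (0,0) -> (9.3,0) [heading=0, draw]
LT 180: heading 0 -> 180
FD 2.1: (9.3,0) -> (7.2,0) [heading=180, draw]
REPEAT 3 [
  -- iteration 1/3 --
  FD 2.4: (7.2,0) -> (4.8,0) [heading=180, draw]
  FD 1.2: (4.8,0) -> (3.6,0) [heading=180, draw]
  FD 13.6: (3.6,0) -> (-10,0) [heading=180, draw]
  REPEAT 3 [
    -- iteration 1/3 --
    FD 6.8: (-10,0) -> (-16.8,0) [heading=180, draw]
    PU: pen up
    -- iteration 2/3 --
    FD 6.8: (-16.8,0) -> (-23.6,0) [heading=180, move]
    PU: pen up
    -- iteration 3/3 --
    FD 6.8: (-23.6,0) -> (-30.4,0) [heading=180, move]
    PU: pen up
  ]
  -- iteration 2/3 --
  FD 2.4: (-30.4,0) -> (-32.8,0) [heading=180, move]
  FD 1.2: (-32.8,0) -> (-34,0) [heading=180, move]
  FD 13.6: (-34,0) -> (-47.6,0) [heading=180, move]
  REPEAT 3 [
    -- iteration 1/3 --
    FD 6.8: (-47.6,0) -> (-54.4,0) [heading=180, move]
    PU: pen up
    -- iteration 2/3 --
    FD 6.8: (-54.4,0) -> (-61.2,0) [heading=180, move]
    PU: pen up
    -- iteration 3/3 --
    FD 6.8: (-61.2,0) -> (-68,0) [heading=180, move]
    PU: pen up
  ]
  -- iteration 3/3 --
  FD 2.4: (-68,0) -> (-70.4,0) [heading=180, move]
  FD 1.2: (-70.4,0) -> (-71.6,0) [heading=180, move]
  FD 13.6: (-71.6,0) -> (-85.2,0) [heading=180, move]
  REPEAT 3 [
    -- iteration 1/3 --
    FD 6.8: (-85.2,0) -> (-92,0) [heading=180, move]
    PU: pen up
    -- iteration 2/3 --
    FD 6.8: (-92,0) -> (-98.8,0) [heading=180, move]
    PU: pen up
    -- iteration 3/3 --
    FD 6.8: (-98.8,0) -> (-105.6,0) [heading=180, move]
    PU: pen up
  ]
]
PU: pen up
LT 30: heading 180 -> 210
RT 120: heading 210 -> 90
Final: pos=(-105.6,0), heading=90, 6 segment(s) drawn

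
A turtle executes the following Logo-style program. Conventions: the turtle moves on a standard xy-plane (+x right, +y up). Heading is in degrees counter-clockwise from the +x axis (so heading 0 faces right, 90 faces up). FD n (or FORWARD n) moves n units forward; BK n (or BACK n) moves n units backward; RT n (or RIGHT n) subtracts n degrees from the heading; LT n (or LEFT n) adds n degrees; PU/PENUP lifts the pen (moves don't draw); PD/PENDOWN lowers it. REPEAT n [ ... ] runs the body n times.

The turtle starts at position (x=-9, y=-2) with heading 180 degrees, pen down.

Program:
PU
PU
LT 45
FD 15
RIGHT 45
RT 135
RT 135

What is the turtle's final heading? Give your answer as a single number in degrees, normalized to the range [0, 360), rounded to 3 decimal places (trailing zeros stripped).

Executing turtle program step by step:
Start: pos=(-9,-2), heading=180, pen down
PU: pen up
PU: pen up
LT 45: heading 180 -> 225
FD 15: (-9,-2) -> (-19.607,-12.607) [heading=225, move]
RT 45: heading 225 -> 180
RT 135: heading 180 -> 45
RT 135: heading 45 -> 270
Final: pos=(-19.607,-12.607), heading=270, 0 segment(s) drawn

Answer: 270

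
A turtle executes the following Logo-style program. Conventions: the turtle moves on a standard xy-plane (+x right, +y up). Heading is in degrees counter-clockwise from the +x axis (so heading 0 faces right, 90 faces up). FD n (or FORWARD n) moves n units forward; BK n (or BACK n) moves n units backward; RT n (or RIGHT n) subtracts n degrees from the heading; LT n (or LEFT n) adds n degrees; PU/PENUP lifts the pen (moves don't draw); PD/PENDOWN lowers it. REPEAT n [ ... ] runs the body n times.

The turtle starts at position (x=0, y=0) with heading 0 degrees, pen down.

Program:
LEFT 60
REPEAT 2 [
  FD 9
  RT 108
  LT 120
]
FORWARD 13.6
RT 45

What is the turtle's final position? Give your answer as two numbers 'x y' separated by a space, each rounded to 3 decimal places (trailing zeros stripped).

Answer: 8.703 29.879

Derivation:
Executing turtle program step by step:
Start: pos=(0,0), heading=0, pen down
LT 60: heading 0 -> 60
REPEAT 2 [
  -- iteration 1/2 --
  FD 9: (0,0) -> (4.5,7.794) [heading=60, draw]
  RT 108: heading 60 -> 312
  LT 120: heading 312 -> 72
  -- iteration 2/2 --
  FD 9: (4.5,7.794) -> (7.281,16.354) [heading=72, draw]
  RT 108: heading 72 -> 324
  LT 120: heading 324 -> 84
]
FD 13.6: (7.281,16.354) -> (8.703,29.879) [heading=84, draw]
RT 45: heading 84 -> 39
Final: pos=(8.703,29.879), heading=39, 3 segment(s) drawn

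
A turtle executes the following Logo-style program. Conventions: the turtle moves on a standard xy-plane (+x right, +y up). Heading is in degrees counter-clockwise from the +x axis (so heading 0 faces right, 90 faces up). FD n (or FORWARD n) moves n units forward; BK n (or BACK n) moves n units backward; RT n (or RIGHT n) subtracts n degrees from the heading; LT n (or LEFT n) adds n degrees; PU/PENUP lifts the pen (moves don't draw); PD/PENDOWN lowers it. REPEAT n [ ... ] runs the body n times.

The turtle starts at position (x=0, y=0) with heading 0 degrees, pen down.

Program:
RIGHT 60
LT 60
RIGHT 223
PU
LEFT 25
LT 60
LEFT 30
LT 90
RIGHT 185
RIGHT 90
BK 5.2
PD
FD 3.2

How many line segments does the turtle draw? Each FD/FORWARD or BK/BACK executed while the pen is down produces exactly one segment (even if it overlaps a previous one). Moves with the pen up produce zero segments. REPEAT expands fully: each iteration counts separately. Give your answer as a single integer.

Executing turtle program step by step:
Start: pos=(0,0), heading=0, pen down
RT 60: heading 0 -> 300
LT 60: heading 300 -> 0
RT 223: heading 0 -> 137
PU: pen up
LT 25: heading 137 -> 162
LT 60: heading 162 -> 222
LT 30: heading 222 -> 252
LT 90: heading 252 -> 342
RT 185: heading 342 -> 157
RT 90: heading 157 -> 67
BK 5.2: (0,0) -> (-2.032,-4.787) [heading=67, move]
PD: pen down
FD 3.2: (-2.032,-4.787) -> (-0.781,-1.841) [heading=67, draw]
Final: pos=(-0.781,-1.841), heading=67, 1 segment(s) drawn
Segments drawn: 1

Answer: 1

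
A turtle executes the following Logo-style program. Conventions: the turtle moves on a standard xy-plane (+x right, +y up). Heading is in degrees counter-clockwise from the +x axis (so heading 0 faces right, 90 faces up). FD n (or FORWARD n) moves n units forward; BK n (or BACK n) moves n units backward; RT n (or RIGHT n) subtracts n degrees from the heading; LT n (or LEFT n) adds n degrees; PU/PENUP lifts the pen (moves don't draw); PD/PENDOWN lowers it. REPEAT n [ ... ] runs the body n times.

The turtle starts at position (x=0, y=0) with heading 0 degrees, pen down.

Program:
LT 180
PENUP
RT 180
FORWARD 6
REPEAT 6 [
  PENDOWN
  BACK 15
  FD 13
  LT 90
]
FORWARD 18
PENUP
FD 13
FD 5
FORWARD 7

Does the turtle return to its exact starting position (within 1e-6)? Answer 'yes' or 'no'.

Answer: no

Derivation:
Executing turtle program step by step:
Start: pos=(0,0), heading=0, pen down
LT 180: heading 0 -> 180
PU: pen up
RT 180: heading 180 -> 0
FD 6: (0,0) -> (6,0) [heading=0, move]
REPEAT 6 [
  -- iteration 1/6 --
  PD: pen down
  BK 15: (6,0) -> (-9,0) [heading=0, draw]
  FD 13: (-9,0) -> (4,0) [heading=0, draw]
  LT 90: heading 0 -> 90
  -- iteration 2/6 --
  PD: pen down
  BK 15: (4,0) -> (4,-15) [heading=90, draw]
  FD 13: (4,-15) -> (4,-2) [heading=90, draw]
  LT 90: heading 90 -> 180
  -- iteration 3/6 --
  PD: pen down
  BK 15: (4,-2) -> (19,-2) [heading=180, draw]
  FD 13: (19,-2) -> (6,-2) [heading=180, draw]
  LT 90: heading 180 -> 270
  -- iteration 4/6 --
  PD: pen down
  BK 15: (6,-2) -> (6,13) [heading=270, draw]
  FD 13: (6,13) -> (6,0) [heading=270, draw]
  LT 90: heading 270 -> 0
  -- iteration 5/6 --
  PD: pen down
  BK 15: (6,0) -> (-9,0) [heading=0, draw]
  FD 13: (-9,0) -> (4,0) [heading=0, draw]
  LT 90: heading 0 -> 90
  -- iteration 6/6 --
  PD: pen down
  BK 15: (4,0) -> (4,-15) [heading=90, draw]
  FD 13: (4,-15) -> (4,-2) [heading=90, draw]
  LT 90: heading 90 -> 180
]
FD 18: (4,-2) -> (-14,-2) [heading=180, draw]
PU: pen up
FD 13: (-14,-2) -> (-27,-2) [heading=180, move]
FD 5: (-27,-2) -> (-32,-2) [heading=180, move]
FD 7: (-32,-2) -> (-39,-2) [heading=180, move]
Final: pos=(-39,-2), heading=180, 13 segment(s) drawn

Start position: (0, 0)
Final position: (-39, -2)
Distance = 39.051; >= 1e-6 -> NOT closed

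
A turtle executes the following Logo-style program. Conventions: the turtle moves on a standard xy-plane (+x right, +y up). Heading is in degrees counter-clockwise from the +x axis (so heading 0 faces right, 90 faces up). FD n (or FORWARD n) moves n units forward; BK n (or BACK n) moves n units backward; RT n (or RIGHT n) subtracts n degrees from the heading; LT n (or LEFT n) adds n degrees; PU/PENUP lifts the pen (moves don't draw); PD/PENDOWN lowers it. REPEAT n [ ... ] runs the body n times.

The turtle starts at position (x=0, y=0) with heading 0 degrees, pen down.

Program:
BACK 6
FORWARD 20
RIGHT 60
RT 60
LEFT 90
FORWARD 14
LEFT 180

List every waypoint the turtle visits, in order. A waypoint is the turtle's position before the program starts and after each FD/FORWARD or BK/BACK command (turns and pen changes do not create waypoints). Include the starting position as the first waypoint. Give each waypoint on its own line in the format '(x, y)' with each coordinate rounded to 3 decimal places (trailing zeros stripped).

Executing turtle program step by step:
Start: pos=(0,0), heading=0, pen down
BK 6: (0,0) -> (-6,0) [heading=0, draw]
FD 20: (-6,0) -> (14,0) [heading=0, draw]
RT 60: heading 0 -> 300
RT 60: heading 300 -> 240
LT 90: heading 240 -> 330
FD 14: (14,0) -> (26.124,-7) [heading=330, draw]
LT 180: heading 330 -> 150
Final: pos=(26.124,-7), heading=150, 3 segment(s) drawn
Waypoints (4 total):
(0, 0)
(-6, 0)
(14, 0)
(26.124, -7)

Answer: (0, 0)
(-6, 0)
(14, 0)
(26.124, -7)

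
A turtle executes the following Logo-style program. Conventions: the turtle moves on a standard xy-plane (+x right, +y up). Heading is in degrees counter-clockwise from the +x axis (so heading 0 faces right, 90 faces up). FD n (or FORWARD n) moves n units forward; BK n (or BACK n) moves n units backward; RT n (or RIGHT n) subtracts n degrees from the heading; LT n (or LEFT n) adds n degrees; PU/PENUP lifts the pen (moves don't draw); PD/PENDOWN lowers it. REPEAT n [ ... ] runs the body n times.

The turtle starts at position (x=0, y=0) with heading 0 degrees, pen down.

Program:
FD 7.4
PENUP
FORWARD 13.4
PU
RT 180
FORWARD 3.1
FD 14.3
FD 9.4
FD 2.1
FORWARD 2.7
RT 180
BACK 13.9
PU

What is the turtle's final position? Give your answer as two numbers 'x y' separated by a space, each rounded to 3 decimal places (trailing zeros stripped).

Answer: -24.7 0

Derivation:
Executing turtle program step by step:
Start: pos=(0,0), heading=0, pen down
FD 7.4: (0,0) -> (7.4,0) [heading=0, draw]
PU: pen up
FD 13.4: (7.4,0) -> (20.8,0) [heading=0, move]
PU: pen up
RT 180: heading 0 -> 180
FD 3.1: (20.8,0) -> (17.7,0) [heading=180, move]
FD 14.3: (17.7,0) -> (3.4,0) [heading=180, move]
FD 9.4: (3.4,0) -> (-6,0) [heading=180, move]
FD 2.1: (-6,0) -> (-8.1,0) [heading=180, move]
FD 2.7: (-8.1,0) -> (-10.8,0) [heading=180, move]
RT 180: heading 180 -> 0
BK 13.9: (-10.8,0) -> (-24.7,0) [heading=0, move]
PU: pen up
Final: pos=(-24.7,0), heading=0, 1 segment(s) drawn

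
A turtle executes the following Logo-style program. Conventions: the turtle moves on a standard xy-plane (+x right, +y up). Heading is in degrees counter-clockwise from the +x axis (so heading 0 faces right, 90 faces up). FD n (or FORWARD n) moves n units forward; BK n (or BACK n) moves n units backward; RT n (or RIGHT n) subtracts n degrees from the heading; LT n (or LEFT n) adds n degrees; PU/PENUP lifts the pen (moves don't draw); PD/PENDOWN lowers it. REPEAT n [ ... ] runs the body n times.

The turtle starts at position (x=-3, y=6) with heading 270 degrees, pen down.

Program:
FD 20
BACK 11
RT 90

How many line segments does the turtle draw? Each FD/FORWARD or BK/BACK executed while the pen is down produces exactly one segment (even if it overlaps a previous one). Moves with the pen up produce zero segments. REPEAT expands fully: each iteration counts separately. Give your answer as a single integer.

Answer: 2

Derivation:
Executing turtle program step by step:
Start: pos=(-3,6), heading=270, pen down
FD 20: (-3,6) -> (-3,-14) [heading=270, draw]
BK 11: (-3,-14) -> (-3,-3) [heading=270, draw]
RT 90: heading 270 -> 180
Final: pos=(-3,-3), heading=180, 2 segment(s) drawn
Segments drawn: 2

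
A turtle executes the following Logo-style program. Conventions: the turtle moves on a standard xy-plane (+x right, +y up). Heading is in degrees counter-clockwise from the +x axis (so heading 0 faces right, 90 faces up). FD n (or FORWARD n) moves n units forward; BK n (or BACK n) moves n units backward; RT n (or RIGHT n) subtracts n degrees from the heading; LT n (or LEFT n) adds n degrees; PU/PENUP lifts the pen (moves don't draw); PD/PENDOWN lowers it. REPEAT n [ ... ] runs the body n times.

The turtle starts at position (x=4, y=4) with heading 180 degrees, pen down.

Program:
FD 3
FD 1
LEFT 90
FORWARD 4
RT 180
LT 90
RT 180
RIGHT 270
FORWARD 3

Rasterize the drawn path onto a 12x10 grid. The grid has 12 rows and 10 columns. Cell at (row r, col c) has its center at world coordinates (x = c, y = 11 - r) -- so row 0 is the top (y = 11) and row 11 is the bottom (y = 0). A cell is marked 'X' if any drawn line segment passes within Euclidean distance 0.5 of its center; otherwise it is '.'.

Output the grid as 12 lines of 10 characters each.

Segment 0: (4,4) -> (1,4)
Segment 1: (1,4) -> (0,4)
Segment 2: (0,4) -> (-0,0)
Segment 3: (-0,0) -> (-0,3)

Answer: ..........
..........
..........
..........
..........
..........
..........
XXXXX.....
X.........
X.........
X.........
X.........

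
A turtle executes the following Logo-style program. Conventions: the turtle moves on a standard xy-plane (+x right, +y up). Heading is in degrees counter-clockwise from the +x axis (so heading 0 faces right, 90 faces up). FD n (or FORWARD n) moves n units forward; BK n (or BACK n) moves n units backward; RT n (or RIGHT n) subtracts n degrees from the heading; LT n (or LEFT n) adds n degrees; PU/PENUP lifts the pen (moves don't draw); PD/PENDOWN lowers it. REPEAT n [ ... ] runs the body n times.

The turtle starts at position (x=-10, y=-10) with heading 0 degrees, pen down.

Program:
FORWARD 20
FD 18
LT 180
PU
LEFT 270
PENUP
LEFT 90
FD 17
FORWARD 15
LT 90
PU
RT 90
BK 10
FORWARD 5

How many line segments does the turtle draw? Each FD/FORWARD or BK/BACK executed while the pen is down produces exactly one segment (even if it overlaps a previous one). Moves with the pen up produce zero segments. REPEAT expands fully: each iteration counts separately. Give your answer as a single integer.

Executing turtle program step by step:
Start: pos=(-10,-10), heading=0, pen down
FD 20: (-10,-10) -> (10,-10) [heading=0, draw]
FD 18: (10,-10) -> (28,-10) [heading=0, draw]
LT 180: heading 0 -> 180
PU: pen up
LT 270: heading 180 -> 90
PU: pen up
LT 90: heading 90 -> 180
FD 17: (28,-10) -> (11,-10) [heading=180, move]
FD 15: (11,-10) -> (-4,-10) [heading=180, move]
LT 90: heading 180 -> 270
PU: pen up
RT 90: heading 270 -> 180
BK 10: (-4,-10) -> (6,-10) [heading=180, move]
FD 5: (6,-10) -> (1,-10) [heading=180, move]
Final: pos=(1,-10), heading=180, 2 segment(s) drawn
Segments drawn: 2

Answer: 2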